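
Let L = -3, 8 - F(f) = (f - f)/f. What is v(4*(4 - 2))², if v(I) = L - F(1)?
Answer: 121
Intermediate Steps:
F(f) = 8 (F(f) = 8 - (f - f)/f = 8 - 0/f = 8 - 1*0 = 8 + 0 = 8)
v(I) = -11 (v(I) = -3 - 1*8 = -3 - 8 = -11)
v(4*(4 - 2))² = (-11)² = 121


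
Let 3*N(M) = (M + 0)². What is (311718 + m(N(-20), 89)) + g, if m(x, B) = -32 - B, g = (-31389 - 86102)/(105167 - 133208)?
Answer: 8737608968/28041 ≈ 3.1160e+5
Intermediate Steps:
N(M) = M²/3 (N(M) = (M + 0)²/3 = M²/3)
g = 117491/28041 (g = -117491/(-28041) = -117491*(-1/28041) = 117491/28041 ≈ 4.1900)
(311718 + m(N(-20), 89)) + g = (311718 + (-32 - 1*89)) + 117491/28041 = (311718 + (-32 - 89)) + 117491/28041 = (311718 - 121) + 117491/28041 = 311597 + 117491/28041 = 8737608968/28041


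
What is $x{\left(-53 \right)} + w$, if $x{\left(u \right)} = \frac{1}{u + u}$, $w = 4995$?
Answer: $\frac{529469}{106} \approx 4995.0$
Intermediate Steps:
$x{\left(u \right)} = \frac{1}{2 u}$
$x{\left(-53 \right)} + w = \frac{1}{2 \left(-53\right)} + 4995 = \frac{1}{2} \left(- \frac{1}{53}\right) + 4995 = - \frac{1}{106} + 4995 = \frac{529469}{106}$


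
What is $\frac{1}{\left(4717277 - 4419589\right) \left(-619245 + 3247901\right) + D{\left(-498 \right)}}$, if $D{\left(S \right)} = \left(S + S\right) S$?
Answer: $\frac{1}{782519843336} \approx 1.2779 \cdot 10^{-12}$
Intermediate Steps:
$D{\left(S \right)} = 2 S^{2}$ ($D{\left(S \right)} = 2 S S = 2 S^{2}$)
$\frac{1}{\left(4717277 - 4419589\right) \left(-619245 + 3247901\right) + D{\left(-498 \right)}} = \frac{1}{\left(4717277 - 4419589\right) \left(-619245 + 3247901\right) + 2 \left(-498\right)^{2}} = \frac{1}{297688 \cdot 2628656 + 2 \cdot 248004} = \frac{1}{782519347328 + 496008} = \frac{1}{782519843336}$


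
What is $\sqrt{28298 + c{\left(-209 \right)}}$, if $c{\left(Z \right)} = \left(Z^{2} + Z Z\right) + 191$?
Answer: $23 \sqrt{219} \approx 340.37$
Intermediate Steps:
$c{\left(Z \right)} = 191 + 2 Z^{2}$ ($c{\left(Z \right)} = \left(Z^{2} + Z^{2}\right) + 191 = 2 Z^{2} + 191 = 191 + 2 Z^{2}$)
$\sqrt{28298 + c{\left(-209 \right)}} = \sqrt{28298 + \left(191 + 2 \left(-209\right)^{2}\right)} = \sqrt{28298 + \left(191 + 2 \cdot 43681\right)} = \sqrt{28298 + \left(191 + 87362\right)} = \sqrt{28298 + 87553} = \sqrt{115851} = 23 \sqrt{219}$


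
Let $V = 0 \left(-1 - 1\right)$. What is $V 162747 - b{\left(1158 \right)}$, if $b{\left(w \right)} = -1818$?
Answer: $1818$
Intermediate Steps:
$V = 0$ ($V = 0 \left(-2\right) = 0$)
$V 162747 - b{\left(1158 \right)} = 0 \cdot 162747 - -1818 = 0 + 1818 = 1818$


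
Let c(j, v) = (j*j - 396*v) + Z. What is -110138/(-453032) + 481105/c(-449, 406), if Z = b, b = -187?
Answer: 55607937101/4602578604 ≈ 12.082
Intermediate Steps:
Z = -187
c(j, v) = -187 + j² - 396*v (c(j, v) = (j*j - 396*v) - 187 = (j² - 396*v) - 187 = -187 + j² - 396*v)
-110138/(-453032) + 481105/c(-449, 406) = -110138/(-453032) + 481105/(-187 + (-449)² - 396*406) = -110138*(-1/453032) + 481105/(-187 + 201601 - 160776) = 55069/226516 + 481105/40638 = 55607937101/4602578604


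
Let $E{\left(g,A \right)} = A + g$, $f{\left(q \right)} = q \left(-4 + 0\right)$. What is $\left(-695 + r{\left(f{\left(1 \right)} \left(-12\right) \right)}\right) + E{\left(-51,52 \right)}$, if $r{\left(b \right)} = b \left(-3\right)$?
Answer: $-838$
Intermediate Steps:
$f{\left(q \right)} = - 4 q$ ($f{\left(q \right)} = q \left(-4\right) = - 4 q$)
$r{\left(b \right)} = - 3 b$
$\left(-695 + r{\left(f{\left(1 \right)} \left(-12\right) \right)}\right) + E{\left(-51,52 \right)} = \left(-695 - 3 \left(-4\right) 1 \left(-12\right)\right) + \left(52 - 51\right) = \left(-695 - 3 \left(\left(-4\right) \left(-12\right)\right)\right) + 1 = \left(-695 - 144\right) + 1 = -839 + 1 = -838$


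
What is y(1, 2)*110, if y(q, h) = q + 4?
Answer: 550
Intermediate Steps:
y(q, h) = 4 + q
y(1, 2)*110 = (4 + 1)*110 = 5*110 = 550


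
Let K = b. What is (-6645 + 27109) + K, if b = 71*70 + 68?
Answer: 25502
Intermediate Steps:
b = 5038 (b = 4970 + 68 = 5038)
K = 5038
(-6645 + 27109) + K = (-6645 + 27109) + 5038 = 20464 + 5038 = 25502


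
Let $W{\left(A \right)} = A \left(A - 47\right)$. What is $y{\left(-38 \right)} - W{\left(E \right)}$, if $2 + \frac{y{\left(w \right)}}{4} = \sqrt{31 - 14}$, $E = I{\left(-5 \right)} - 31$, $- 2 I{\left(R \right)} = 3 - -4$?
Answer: $- \frac{11279}{4} + 4 \sqrt{17} \approx -2803.3$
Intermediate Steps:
$I{\left(R \right)} = - \frac{7}{2}$ ($I{\left(R \right)} = - \frac{3 - -4}{2} = - \frac{3 + 4}{2} = \left(- \frac{1}{2}\right) 7 = - \frac{7}{2}$)
$E = - \frac{69}{2}$ ($E = - \frac{7}{2} - 31 = - \frac{69}{2} \approx -34.5$)
$y{\left(w \right)} = -8 + 4 \sqrt{17}$ ($y{\left(w \right)} = -8 + 4 \sqrt{31 - 14} = -8 + 4 \sqrt{17}$)
$W{\left(A \right)} = A \left(-47 + A\right)$
$y{\left(-38 \right)} - W{\left(E \right)} = \left(-8 + 4 \sqrt{17}\right) - - \frac{69 \left(-47 - \frac{69}{2}\right)}{2} = \left(-8 + 4 \sqrt{17}\right) - \left(- \frac{69}{2}\right) \left(- \frac{163}{2}\right) = \left(-8 + 4 \sqrt{17}\right) - \frac{11247}{4} = - \frac{11279}{4} + 4 \sqrt{17}$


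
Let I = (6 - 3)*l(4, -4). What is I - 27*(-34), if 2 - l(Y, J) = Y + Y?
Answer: 900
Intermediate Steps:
l(Y, J) = 2 - 2*Y (l(Y, J) = 2 - (Y + Y) = 2 - 2*Y)
I = -18 (I = (6 - 3)*(2 - 2*4) = 3*(2 - 8) = 3*(-6) = -18)
I - 27*(-34) = -18 - 27*(-34) = -18 + 918 = 900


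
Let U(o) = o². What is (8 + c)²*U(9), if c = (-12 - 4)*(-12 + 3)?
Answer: 1871424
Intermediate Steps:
c = 144 (c = -16*(-9) = 144)
(8 + c)²*U(9) = (8 + 144)²*9² = 152²*81 = 23104*81 = 1871424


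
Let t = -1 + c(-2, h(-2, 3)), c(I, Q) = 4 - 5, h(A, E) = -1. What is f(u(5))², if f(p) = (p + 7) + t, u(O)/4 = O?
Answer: 625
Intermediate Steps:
c(I, Q) = -1
t = -2 (t = -1 - 1 = -2)
u(O) = 4*O
f(p) = 5 + p (f(p) = (p + 7) - 2 = (7 + p) - 2 = 5 + p)
f(u(5))² = (5 + 4*5)² = (5 + 20)² = 25² = 625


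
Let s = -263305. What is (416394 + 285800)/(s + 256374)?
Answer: -702194/6931 ≈ -101.31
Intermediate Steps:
(416394 + 285800)/(s + 256374) = (416394 + 285800)/(-263305 + 256374) = 702194/(-6931) = 702194*(-1/6931) = -702194/6931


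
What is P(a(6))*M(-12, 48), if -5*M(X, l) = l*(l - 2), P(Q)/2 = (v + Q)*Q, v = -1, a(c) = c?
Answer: -26496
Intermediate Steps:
P(Q) = 2*Q*(-1 + Q) (P(Q) = 2*((-1 + Q)*Q) = 2*(Q*(-1 + Q)) = 2*Q*(-1 + Q))
M(X, l) = -l*(-2 + l)/5 (M(X, l) = -l*(l - 2)/5 = -l*(-2 + l)/5)
P(a(6))*M(-12, 48) = (2*6*(-1 + 6))*((⅕)*48*(2 - 1*48)) = (2*6*5)*((⅕)*48*(2 - 48)) = 60*((⅕)*48*(-46)) = 60*(-2208/5) = -26496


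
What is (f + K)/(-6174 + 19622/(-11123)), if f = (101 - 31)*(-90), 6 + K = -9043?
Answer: 170726927/68693024 ≈ 2.4854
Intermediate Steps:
K = -9049 (K = -6 - 9043 = -9049)
f = -6300 (f = 70*(-90) = -6300)
(f + K)/(-6174 + 19622/(-11123)) = (-6300 - 9049)/(-6174 + 19622/(-11123)) = -15349/(-6174 + 19622*(-1/11123)) = -15349/(-6174 - 19622/11123) = -15349/(-68693024/11123) = -15349*(-11123/68693024) = 170726927/68693024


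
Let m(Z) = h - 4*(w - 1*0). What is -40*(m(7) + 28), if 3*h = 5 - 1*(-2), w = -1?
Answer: -4120/3 ≈ -1373.3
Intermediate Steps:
h = 7/3 (h = (5 - 1*(-2))/3 = (5 + 2)/3 = (1/3)*7 = 7/3 ≈ 2.3333)
m(Z) = 19/3 (m(Z) = 7/3 - 4*(-1 - 1*0) = 7/3 - 4*(-1 + 0) = 7/3 - 4*(-1) = 7/3 + 4 = 19/3)
-40*(m(7) + 28) = -40*(19/3 + 28) = -40*103/3 = -4120/3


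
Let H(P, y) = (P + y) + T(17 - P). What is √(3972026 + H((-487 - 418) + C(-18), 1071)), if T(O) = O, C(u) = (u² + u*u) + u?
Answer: √3973114 ≈ 1993.3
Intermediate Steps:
C(u) = u + 2*u² (C(u) = (u² + u²) + u = 2*u² + u = u + 2*u²)
H(P, y) = 17 + y (H(P, y) = (P + y) + (17 - P) = 17 + y)
√(3972026 + H((-487 - 418) + C(-18), 1071)) = √(3972026 + (17 + 1071)) = √(3972026 + 1088) = √3973114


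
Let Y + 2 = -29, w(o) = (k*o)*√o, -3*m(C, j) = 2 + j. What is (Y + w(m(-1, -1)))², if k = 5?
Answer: 25922/27 + 310*I*√3/9 ≈ 960.07 + 59.66*I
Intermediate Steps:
m(C, j) = -⅔ - j/3 (m(C, j) = -(2 + j)/3 = -⅔ - j/3)
w(o) = 5*o^(3/2) (w(o) = (5*o)*√o = 5*o^(3/2))
Y = -31 (Y = -2 - 29 = -31)
(Y + w(m(-1, -1)))² = (-31 + 5*(-⅔ - ⅓*(-1))^(3/2))² = (-31 + 5*(-⅔ + ⅓)^(3/2))² = (-31 + 5*(-⅓)^(3/2))² = (-31 + 5*(-I*√3/9))² = (-31 - 5*I*√3/9)²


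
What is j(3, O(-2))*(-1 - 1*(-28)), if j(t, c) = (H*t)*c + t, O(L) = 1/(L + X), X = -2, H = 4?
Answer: 0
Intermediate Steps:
O(L) = 1/(-2 + L) (O(L) = 1/(L - 2) = 1/(-2 + L))
j(t, c) = t + 4*c*t (j(t, c) = (4*t)*c + t = 4*c*t + t = t + 4*c*t)
j(3, O(-2))*(-1 - 1*(-28)) = (3*(1 + 4/(-2 - 2)))*(-1 - 1*(-28)) = (3*(1 + 4/(-4)))*(-1 + 28) = (3*(1 + 4*(-¼)))*27 = (3*(1 - 1))*27 = (3*0)*27 = 0*27 = 0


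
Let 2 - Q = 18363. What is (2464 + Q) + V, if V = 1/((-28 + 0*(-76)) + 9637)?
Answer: -152754272/9609 ≈ -15897.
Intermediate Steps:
Q = -18361 (Q = 2 - 1*18363 = 2 - 18363 = -18361)
V = 1/9609 (V = 1/((-28 + 0) + 9637) = 1/(-28 + 9637) = 1/9609 ≈ 0.00010407)
(2464 + Q) + V = (2464 - 18361) + 1/9609 = -15897 + 1/9609 = -152754272/9609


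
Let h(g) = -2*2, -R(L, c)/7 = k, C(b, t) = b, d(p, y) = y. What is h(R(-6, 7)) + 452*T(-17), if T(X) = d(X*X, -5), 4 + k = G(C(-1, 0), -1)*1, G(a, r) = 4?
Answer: -2264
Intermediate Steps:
k = 0 (k = -4 + 4*1 = -4 + 4 = 0)
R(L, c) = 0 (R(L, c) = -7*0 = 0)
h(g) = -4
T(X) = -5
h(R(-6, 7)) + 452*T(-17) = -4 + 452*(-5) = -4 - 2260 = -2264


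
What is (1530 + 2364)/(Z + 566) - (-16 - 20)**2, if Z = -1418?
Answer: -184681/142 ≈ -1300.6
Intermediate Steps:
(1530 + 2364)/(Z + 566) - (-16 - 20)**2 = (1530 + 2364)/(-1418 + 566) - (-16 - 20)**2 = 3894/(-852) - 1*(-36)**2 = 3894*(-1/852) - 1*1296 = -649/142 - 1296 = -184681/142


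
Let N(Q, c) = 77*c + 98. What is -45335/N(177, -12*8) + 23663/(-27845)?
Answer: 1089755153/203101430 ≈ 5.3656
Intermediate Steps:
N(Q, c) = 98 + 77*c
-45335/N(177, -12*8) + 23663/(-27845) = -45335/(98 + 77*(-12*8)) + 23663/(-27845) = -45335/(98 + 77*(-96)) + 23663*(-1/27845) = -45335/(98 - 7392) - 23663/27845 = -45335/(-7294) - 23663/27845 = -45335*(-1/7294) - 23663/27845 = 45335/7294 - 23663/27845 = 1089755153/203101430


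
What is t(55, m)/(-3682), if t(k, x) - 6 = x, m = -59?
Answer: 53/3682 ≈ 0.014394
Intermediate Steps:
t(k, x) = 6 + x
t(55, m)/(-3682) = (6 - 59)/(-3682) = -53*(-1/3682) = 53/3682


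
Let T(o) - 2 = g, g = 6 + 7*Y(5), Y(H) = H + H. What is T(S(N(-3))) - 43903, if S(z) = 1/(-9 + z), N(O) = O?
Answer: -43825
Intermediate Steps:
Y(H) = 2*H
g = 76 (g = 6 + 7*(2*5) = 6 + 7*10 = 6 + 70 = 76)
T(o) = 78 (T(o) = 2 + 76 = 78)
T(S(N(-3))) - 43903 = 78 - 43903 = -43825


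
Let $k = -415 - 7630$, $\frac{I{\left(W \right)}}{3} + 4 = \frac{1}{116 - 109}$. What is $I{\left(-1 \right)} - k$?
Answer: $\frac{56234}{7} \approx 8033.4$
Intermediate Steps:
$I{\left(W \right)} = - \frac{81}{7}$ ($I{\left(W \right)} = -12 + \frac{3}{116 - 109} = -12 + \frac{3}{7} = - \frac{81}{7}$)
$k = -8045$
$I{\left(-1 \right)} - k = - \frac{81}{7} - -8045 = - \frac{81}{7} + 8045 = \frac{56234}{7}$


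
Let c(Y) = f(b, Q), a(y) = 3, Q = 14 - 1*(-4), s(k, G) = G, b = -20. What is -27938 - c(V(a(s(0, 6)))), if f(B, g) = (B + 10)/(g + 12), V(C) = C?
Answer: -83813/3 ≈ -27938.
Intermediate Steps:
Q = 18 (Q = 14 + 4 = 18)
f(B, g) = (10 + B)/(12 + g)
c(Y) = -⅓ (c(Y) = (10 - 20)/(12 + 18) = -10/30 = (1/30)*(-10) = -⅓)
-27938 - c(V(a(s(0, 6)))) = -27938 - 1*(-⅓) = -27938 + ⅓ = -83813/3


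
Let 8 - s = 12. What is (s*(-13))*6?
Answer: 312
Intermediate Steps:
s = -4 (s = 8 - 1*12 = 8 - 12 = -4)
(s*(-13))*6 = -4*(-13)*6 = 52*6 = 312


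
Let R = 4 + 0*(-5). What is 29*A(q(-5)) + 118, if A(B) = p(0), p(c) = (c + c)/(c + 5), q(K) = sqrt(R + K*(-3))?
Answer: 118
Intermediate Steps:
R = 4 (R = 4 + 0 = 4)
q(K) = sqrt(4 - 3*K) (q(K) = sqrt(4 + K*(-3)) = sqrt(4 - 3*K))
p(c) = 2*c/(5 + c) (p(c) = (2*c)/(5 + c) = 2*c/(5 + c))
A(B) = 0 (A(B) = 2*0/(5 + 0) = 2*0/5 = 2*0*(1/5) = 0)
29*A(q(-5)) + 118 = 29*0 + 118 = 0 + 118 = 118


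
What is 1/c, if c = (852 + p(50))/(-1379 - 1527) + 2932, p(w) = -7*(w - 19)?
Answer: 2906/8519757 ≈ 0.00034109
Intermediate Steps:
p(w) = 133 - 7*w (p(w) = -7*(-19 + w) = 133 - 7*w)
c = 8519757/2906 (c = (852 + (133 - 7*50))/(-1379 - 1527) + 2932 = (852 + (133 - 350))/(-2906) + 2932 = (852 - 217)*(-1/2906) + 2932 = 635*(-1/2906) + 2932 = -635/2906 + 2932 = 8519757/2906 ≈ 2931.8)
1/c = 1/(8519757/2906) = 2906/8519757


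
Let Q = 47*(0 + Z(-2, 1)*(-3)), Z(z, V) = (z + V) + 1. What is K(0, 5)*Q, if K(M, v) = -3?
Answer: 0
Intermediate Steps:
Z(z, V) = 1 + V + z (Z(z, V) = (V + z) + 1 = 1 + V + z)
Q = 0 (Q = 47*(0 + (1 + 1 - 2)*(-3)) = 47*(0 + 0*(-3)) = 47*(0 + 0) = 47*0 = 0)
K(0, 5)*Q = -3*0 = 0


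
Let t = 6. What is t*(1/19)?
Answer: 6/19 ≈ 0.31579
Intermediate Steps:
t*(1/19) = 6*(1/19) = 6/19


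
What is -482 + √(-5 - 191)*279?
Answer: -482 + 3906*I ≈ -482.0 + 3906.0*I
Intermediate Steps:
-482 + √(-5 - 191)*279 = -482 + √(-196)*279 = -482 + (14*I)*279 = -482 + 3906*I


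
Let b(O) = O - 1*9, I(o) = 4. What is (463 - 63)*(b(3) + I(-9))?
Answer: -800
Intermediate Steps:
b(O) = -9 + O (b(O) = O - 9 = -9 + O)
(463 - 63)*(b(3) + I(-9)) = (463 - 63)*((-9 + 3) + 4) = 400*(-6 + 4) = 400*(-2) = -800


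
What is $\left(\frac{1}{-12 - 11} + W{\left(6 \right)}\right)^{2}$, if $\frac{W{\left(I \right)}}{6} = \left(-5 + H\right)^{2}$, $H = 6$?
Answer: $\frac{18769}{529} \approx 35.48$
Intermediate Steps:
$W{\left(I \right)} = 6$ ($W{\left(I \right)} = 6 \left(-5 + 6\right)^{2} = 6 \cdot 1^{2} = 6 \cdot 1 = 6$)
$\left(\frac{1}{-12 - 11} + W{\left(6 \right)}\right)^{2} = \left(\frac{1}{-12 - 11} + 6\right)^{2} = \left(\frac{1}{-23} + 6\right)^{2} = \left(- \frac{1}{23} + 6\right)^{2} = \left(\frac{137}{23}\right)^{2} = \frac{18769}{529}$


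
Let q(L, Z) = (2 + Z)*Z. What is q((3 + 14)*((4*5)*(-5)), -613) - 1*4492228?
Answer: -4117685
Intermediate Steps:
q(L, Z) = Z*(2 + Z)
q((3 + 14)*((4*5)*(-5)), -613) - 1*4492228 = -613*(2 - 613) - 1*4492228 = -613*(-611) - 4492228 = 374543 - 4492228 = -4117685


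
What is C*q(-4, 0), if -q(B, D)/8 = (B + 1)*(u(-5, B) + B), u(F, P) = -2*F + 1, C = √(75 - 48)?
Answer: 504*√3 ≈ 872.95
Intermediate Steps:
C = 3*√3 (C = √27 = 3*√3 ≈ 5.1962)
u(F, P) = 1 - 2*F
q(B, D) = -8*(1 + B)*(11 + B) (q(B, D) = -8*(B + 1)*((1 - 2*(-5)) + B) = -8*(1 + B)*((1 + 10) + B) = -8*(1 + B)*(11 + B))
C*q(-4, 0) = (3*√3)*(-88 - 96*(-4) - 8*(-4)²) = (3*√3)*(-88 + 384 - 8*16) = (3*√3)*(-88 + 384 - 128) = (3*√3)*168 = 504*√3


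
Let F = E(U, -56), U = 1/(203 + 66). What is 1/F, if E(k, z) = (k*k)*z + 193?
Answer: 72361/13965617 ≈ 0.0051814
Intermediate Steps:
U = 1/269 ≈ 0.0037175
E(k, z) = 193 + z*k² (E(k, z) = k²*z + 193 = z*k² + 193 = 193 + z*k²)
F = 13965617/72361 (F = 193 - 56*(1/269)² = 193 - 56*1/72361 = 193 - 56/72361 = 13965617/72361 ≈ 193.00)
1/F = 1/(13965617/72361) = 72361/13965617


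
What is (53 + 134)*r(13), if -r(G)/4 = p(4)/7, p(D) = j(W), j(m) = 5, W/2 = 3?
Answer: -3740/7 ≈ -534.29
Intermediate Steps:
W = 6 (W = 2*3 = 6)
p(D) = 5
r(G) = -20/7
(53 + 134)*r(13) = (53 + 134)*(-20/7) = 187*(-20/7) = -3740/7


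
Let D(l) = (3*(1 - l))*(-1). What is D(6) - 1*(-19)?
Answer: 34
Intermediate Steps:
D(l) = -3 + 3*l (D(l) = (3 - 3*l)*(-1) = -3 + 3*l)
D(6) - 1*(-19) = (-3 + 3*6) - 1*(-19) = (-3 + 18) + 19 = 15 + 19 = 34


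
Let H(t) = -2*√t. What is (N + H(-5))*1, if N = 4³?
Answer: 64 - 2*I*√5 ≈ 64.0 - 4.4721*I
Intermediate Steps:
N = 64
(N + H(-5))*1 = (64 - 2*I*√5)*1 = 64 - 2*I*√5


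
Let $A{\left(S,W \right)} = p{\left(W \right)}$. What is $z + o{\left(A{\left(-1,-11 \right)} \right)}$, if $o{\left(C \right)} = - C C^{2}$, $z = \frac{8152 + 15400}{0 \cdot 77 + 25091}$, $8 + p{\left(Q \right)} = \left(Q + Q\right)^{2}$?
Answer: $- \frac{2706068742464}{25091} \approx -1.0785 \cdot 10^{8}$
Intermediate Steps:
$p{\left(Q \right)} = -8 + 4 Q^{2}$ ($p{\left(Q \right)} = -8 + \left(Q + Q\right)^{2} = -8 + \left(2 Q\right)^{2} = -8 + 4 Q^{2}$)
$A{\left(S,W \right)} = -8 + 4 W^{2}$
$z = \frac{23552}{25091}$ ($z = \frac{23552}{0 + 25091} = \frac{23552}{25091} \approx 0.93866$)
$o{\left(C \right)} = - C^{3}$
$z + o{\left(A{\left(-1,-11 \right)} \right)} = \frac{23552}{25091} - \left(-8 + 4 \left(-11\right)^{2}\right)^{3} = \frac{23552}{25091} - \left(-8 + 4 \cdot 121\right)^{3} = \frac{23552}{25091} - \left(-8 + 484\right)^{3} = \frac{23552}{25091} - 476^{3} = \frac{23552}{25091} - 107850176 = - \frac{2706068742464}{25091}$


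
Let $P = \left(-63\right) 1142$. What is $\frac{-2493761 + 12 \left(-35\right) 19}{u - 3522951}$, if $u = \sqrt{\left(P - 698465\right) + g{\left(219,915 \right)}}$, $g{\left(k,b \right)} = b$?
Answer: $\frac{801228268881}{1128289501627} + \frac{3184034 i \sqrt{3926}}{1128289501627} \approx 0.71013 + 0.00017682 i$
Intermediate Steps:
$P = -71946$
$u = 14 i \sqrt{3926}$ ($u = \sqrt{\left(-71946 - 698465\right) + 915} = \sqrt{-770411 + 915} = \sqrt{-769496} = 14 i \sqrt{3926} \approx 877.21 i$)
$\frac{-2493761 + 12 \left(-35\right) 19}{u - 3522951} = \frac{-2493761 + 12 \left(-35\right) 19}{14 i \sqrt{3926} - 3522951} = \frac{-2493761 - 7980}{-3522951 + 14 i \sqrt{3926}} = - \frac{2501741}{-3522951 + 14 i \sqrt{3926}}$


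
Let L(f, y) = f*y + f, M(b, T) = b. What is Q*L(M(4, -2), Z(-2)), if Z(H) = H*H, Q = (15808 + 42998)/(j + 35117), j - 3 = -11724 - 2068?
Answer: 147015/2666 ≈ 55.144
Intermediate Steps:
j = -13789 (j = 3 + (-11724 - 2068) = 3 - 13792 = -13789)
Q = 29403/10664 (Q = (15808 + 42998)/(-13789 + 35117) = 58806/21328 = 58806*(1/21328) = 29403/10664 ≈ 2.7572)
Z(H) = H²
L(f, y) = f + f*y
Q*L(M(4, -2), Z(-2)) = 29403*(4*(1 + (-2)²))/10664 = 29403*(4*(1 + 4))/10664 = 29403*(4*5)/10664 = (29403/10664)*20 = 147015/2666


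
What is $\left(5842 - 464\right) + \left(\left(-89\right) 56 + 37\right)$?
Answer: $431$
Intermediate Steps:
$\left(5842 - 464\right) + \left(\left(-89\right) 56 + 37\right) = 5378 + \left(-4984 + 37\right) = 5378 - 4947 = 431$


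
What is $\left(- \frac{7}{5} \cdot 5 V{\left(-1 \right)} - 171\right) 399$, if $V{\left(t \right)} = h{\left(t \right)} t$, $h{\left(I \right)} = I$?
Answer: $-71022$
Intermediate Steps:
$V{\left(t \right)} = t^{2}$ ($V{\left(t \right)} = t t = t^{2}$)
$\left(- \frac{7}{5} \cdot 5 V{\left(-1 \right)} - 171\right) 399 = \left(- \frac{7}{5} \cdot 5 \left(-1\right)^{2} - 171\right) 399 = \left(\left(-7\right) \frac{1}{5} \cdot 5 \cdot 1 - 171\right) 399 = \left(\left(- \frac{7}{5}\right) 5 \cdot 1 - 171\right) 399 = \left(\left(-7\right) 1 - 171\right) 399 = \left(-7 - 171\right) 399 = \left(-178\right) 399 = -71022$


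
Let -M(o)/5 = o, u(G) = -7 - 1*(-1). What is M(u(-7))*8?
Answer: 240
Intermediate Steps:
u(G) = -6 (u(G) = -7 + 1 = -6)
M(o) = -5*o
M(u(-7))*8 = -5*(-6)*8 = 30*8 = 240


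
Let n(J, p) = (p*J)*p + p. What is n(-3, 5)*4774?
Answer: -334180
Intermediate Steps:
n(J, p) = p + J*p² (n(J, p) = (J*p)*p + p = J*p² + p = p + J*p²)
n(-3, 5)*4774 = (5*(1 - 3*5))*4774 = (5*(1 - 15))*4774 = (5*(-14))*4774 = -70*4774 = -334180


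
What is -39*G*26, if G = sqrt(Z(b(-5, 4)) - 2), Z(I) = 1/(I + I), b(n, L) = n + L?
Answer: -507*I*sqrt(10) ≈ -1603.3*I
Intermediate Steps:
b(n, L) = L + n
Z(I) = 1/(2*I)
G = I*sqrt(10)/2 (G = sqrt(1/(2*(4 - 5)) - 2) = sqrt((1/2)/(-1) - 2) = sqrt((1/2)*(-1) - 2) = sqrt(-1/2 - 2) = sqrt(-5/2) = I*sqrt(10)/2 ≈ 1.5811*I)
-39*G*26 = -39*I*sqrt(10)/2*26 = -507*I*sqrt(10)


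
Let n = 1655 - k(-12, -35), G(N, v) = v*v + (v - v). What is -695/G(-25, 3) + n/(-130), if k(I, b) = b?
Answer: -812/9 ≈ -90.222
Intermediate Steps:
G(N, v) = v² (G(N, v) = v² + 0 = v²)
n = 1690 (n = 1655 - 1*(-35) = 1655 + 35 = 1690)
-695/G(-25, 3) + n/(-130) = -695/(3²) + 1690/(-130) = -695/9 + 1690*(-1/130) = -695*⅑ - 13 = -695/9 - 13 = -812/9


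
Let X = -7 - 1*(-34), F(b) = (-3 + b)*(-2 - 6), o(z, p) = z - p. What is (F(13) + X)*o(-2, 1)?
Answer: 159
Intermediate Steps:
F(b) = 24 - 8*b (F(b) = (-3 + b)*(-8) = 24 - 8*b)
X = 27 (X = -7 + 34 = 27)
(F(13) + X)*o(-2, 1) = ((24 - 8*13) + 27)*(-2 - 1*1) = ((24 - 104) + 27)*(-2 - 1) = (-80 + 27)*(-3) = -53*(-3) = 159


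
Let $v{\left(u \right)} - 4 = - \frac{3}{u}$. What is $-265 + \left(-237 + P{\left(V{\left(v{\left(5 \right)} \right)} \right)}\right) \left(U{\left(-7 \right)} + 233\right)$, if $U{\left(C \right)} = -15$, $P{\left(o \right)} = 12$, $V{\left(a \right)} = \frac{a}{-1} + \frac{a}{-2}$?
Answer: $-49315$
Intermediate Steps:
$v{\left(u \right)} = 4 - \frac{3}{u}$
$V{\left(a \right)} = - \frac{3 a}{2}$ ($V{\left(a \right)} = a \left(-1\right) + a \left(- \frac{1}{2}\right) = - a - \frac{a}{2} = - \frac{3 a}{2}$)
$-265 + \left(-237 + P{\left(V{\left(v{\left(5 \right)} \right)} \right)}\right) \left(U{\left(-7 \right)} + 233\right) = -265 + \left(-237 + 12\right) \left(-15 + 233\right) = -265 - 49050 = -49315$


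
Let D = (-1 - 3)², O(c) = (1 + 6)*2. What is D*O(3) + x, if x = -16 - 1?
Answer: 207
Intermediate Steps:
O(c) = 14 (O(c) = 7*2 = 14)
D = 16 (D = (-4)² = 16)
x = -17
D*O(3) + x = 16*14 - 17 = 224 - 17 = 207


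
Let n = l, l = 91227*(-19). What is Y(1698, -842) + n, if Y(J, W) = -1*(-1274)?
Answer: -1732039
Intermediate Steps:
l = -1733313
n = -1733313
Y(J, W) = 1274
Y(1698, -842) + n = 1274 - 1733313 = -1732039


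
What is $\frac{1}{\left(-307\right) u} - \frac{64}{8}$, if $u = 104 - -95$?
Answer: $- \frac{488745}{61093} \approx -8.0$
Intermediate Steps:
$u = 199$ ($u = 104 + 95 = 199$)
$\frac{1}{\left(-307\right) u} - \frac{64}{8} = \frac{1}{\left(-307\right) 199} - \frac{64}{8} = \left(- \frac{1}{307}\right) \frac{1}{199} - 8 = - \frac{1}{61093} - 8 = - \frac{488745}{61093}$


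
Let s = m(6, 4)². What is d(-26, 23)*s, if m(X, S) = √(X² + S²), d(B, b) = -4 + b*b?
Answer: 27300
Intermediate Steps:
d(B, b) = -4 + b²
m(X, S) = √(S² + X²)
s = 52 (s = (√(4² + 6²))² = (√(16 + 36))² = (√52)² = (2*√13)² = 52)
d(-26, 23)*s = (-4 + 23²)*52 = (-4 + 529)*52 = 525*52 = 27300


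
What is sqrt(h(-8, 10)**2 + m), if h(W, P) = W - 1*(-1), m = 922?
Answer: sqrt(971) ≈ 31.161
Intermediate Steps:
h(W, P) = 1 + W (h(W, P) = W + 1 = 1 + W)
sqrt(h(-8, 10)**2 + m) = sqrt((1 - 8)**2 + 922) = sqrt((-7)**2 + 922) = sqrt(49 + 922) = sqrt(971)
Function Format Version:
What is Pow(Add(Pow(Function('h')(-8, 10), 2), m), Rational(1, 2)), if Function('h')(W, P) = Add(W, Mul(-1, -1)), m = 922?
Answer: Pow(971, Rational(1, 2)) ≈ 31.161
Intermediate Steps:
Function('h')(W, P) = Add(1, W) (Function('h')(W, P) = Add(W, 1) = Add(1, W))
Pow(Add(Pow(Function('h')(-8, 10), 2), m), Rational(1, 2)) = Pow(Add(Pow(Add(1, -8), 2), 922), Rational(1, 2)) = Pow(Add(Pow(-7, 2), 922), Rational(1, 2)) = Pow(Add(49, 922), Rational(1, 2)) = Pow(971, Rational(1, 2))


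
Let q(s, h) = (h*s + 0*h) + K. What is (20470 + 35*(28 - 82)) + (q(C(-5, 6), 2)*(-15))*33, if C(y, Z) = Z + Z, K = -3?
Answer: 8185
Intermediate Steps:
C(y, Z) = 2*Z
q(s, h) = -3 + h*s (q(s, h) = (h*s + 0*h) - 3 = (h*s + 0) - 3 = h*s - 3 = -3 + h*s)
(20470 + 35*(28 - 82)) + (q(C(-5, 6), 2)*(-15))*33 = (20470 + 35*(28 - 82)) + ((-3 + 2*(2*6))*(-15))*33 = (20470 + 35*(-54)) + ((-3 + 2*12)*(-15))*33 = (20470 - 1890) + ((-3 + 24)*(-15))*33 = 18580 + (21*(-15))*33 = 18580 - 315*33 = 18580 - 10395 = 8185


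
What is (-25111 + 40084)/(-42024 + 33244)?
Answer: -14973/8780 ≈ -1.7054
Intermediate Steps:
(-25111 + 40084)/(-42024 + 33244) = 14973/(-8780) = 14973*(-1/8780) = -14973/8780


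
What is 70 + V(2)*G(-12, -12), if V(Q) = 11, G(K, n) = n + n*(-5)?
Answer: 598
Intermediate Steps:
G(K, n) = -4*n (G(K, n) = n - 5*n = -4*n)
70 + V(2)*G(-12, -12) = 70 + 11*(-4*(-12)) = 70 + 11*48 = 70 + 528 = 598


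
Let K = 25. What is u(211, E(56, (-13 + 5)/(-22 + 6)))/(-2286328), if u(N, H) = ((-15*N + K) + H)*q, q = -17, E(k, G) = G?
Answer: -106743/4572656 ≈ -0.023344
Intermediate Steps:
u(N, H) = -425 - 17*H + 255*N (u(N, H) = ((-15*N + 25) + H)*(-17) = ((25 - 15*N) + H)*(-17) = (25 + H - 15*N)*(-17) = -425 - 17*H + 255*N)
u(211, E(56, (-13 + 5)/(-22 + 6)))/(-2286328) = (-425 - 17*(-13 + 5)/(-22 + 6) + 255*211)/(-2286328) = (-425 - (-136)/(-16) + 53805)*(-1/2286328) = (-425 - (-136)*(-1)/16 + 53805)*(-1/2286328) = (-425 - 17*1/2 + 53805)*(-1/2286328) = (-425 - 17/2 + 53805)*(-1/2286328) = (106743/2)*(-1/2286328) = -106743/4572656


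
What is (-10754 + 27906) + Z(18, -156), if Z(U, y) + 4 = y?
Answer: 16992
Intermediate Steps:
Z(U, y) = -4 + y
(-10754 + 27906) + Z(18, -156) = (-10754 + 27906) + (-4 - 156) = 17152 - 160 = 16992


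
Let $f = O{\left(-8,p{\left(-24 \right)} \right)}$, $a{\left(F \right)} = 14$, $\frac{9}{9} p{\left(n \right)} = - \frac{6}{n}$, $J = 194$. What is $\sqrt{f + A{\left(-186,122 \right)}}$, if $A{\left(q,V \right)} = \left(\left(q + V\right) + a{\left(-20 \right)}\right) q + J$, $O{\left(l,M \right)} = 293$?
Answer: $\sqrt{9787} \approx 98.929$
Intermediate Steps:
$p{\left(n \right)} = - \frac{6}{n}$
$A{\left(q,V \right)} = 194 + q \left(14 + V + q\right)$ ($A{\left(q,V \right)} = \left(\left(q + V\right) + 14\right) q + 194 = \left(\left(V + q\right) + 14\right) q + 194 = \left(14 + V + q\right) q + 194 = q \left(14 + V + q\right) + 194 = 194 + q \left(14 + V + q\right)$)
$f = 293$
$\sqrt{f + A{\left(-186,122 \right)}} = \sqrt{293 + \left(194 + \left(-186\right)^{2} + 14 \left(-186\right) + 122 \left(-186\right)\right)} = \sqrt{293 + \left(194 + 34596 - 2604 - 22692\right)} = \sqrt{293 + 9494} = \sqrt{9787}$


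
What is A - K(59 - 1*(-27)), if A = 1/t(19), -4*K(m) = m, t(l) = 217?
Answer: 9333/434 ≈ 21.505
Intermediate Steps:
K(m) = -m/4
A = 1/217 ≈ 0.0046083
A - K(59 - 1*(-27)) = 1/217 - (-1)*(59 - 1*(-27))/4 = 1/217 - (-1)*(59 + 27)/4 = 1/217 - (-1)*86/4 = 1/217 - 1*(-43/2) = 1/217 + 43/2 = 9333/434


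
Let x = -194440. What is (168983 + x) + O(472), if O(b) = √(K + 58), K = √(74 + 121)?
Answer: -25457 + √(58 + √195) ≈ -25449.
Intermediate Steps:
K = √195 ≈ 13.964
O(b) = √(58 + √195) (O(b) = √(√195 + 58) = √(58 + √195))
(168983 + x) + O(472) = (168983 - 194440) + √(58 + √195) = -25457 + √(58 + √195)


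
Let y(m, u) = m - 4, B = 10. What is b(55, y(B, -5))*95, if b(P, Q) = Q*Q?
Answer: 3420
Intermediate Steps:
y(m, u) = -4 + m
b(P, Q) = Q²
b(55, y(B, -5))*95 = (-4 + 10)²*95 = 6²*95 = 36*95 = 3420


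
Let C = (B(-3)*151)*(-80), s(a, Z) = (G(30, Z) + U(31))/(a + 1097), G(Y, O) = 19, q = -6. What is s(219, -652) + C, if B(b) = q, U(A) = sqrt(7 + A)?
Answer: 95383699/1316 + sqrt(38)/1316 ≈ 72480.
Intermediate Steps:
s(a, Z) = (19 + sqrt(38))/(1097 + a) (s(a, Z) = (19 + sqrt(7 + 31))/(a + 1097) = (19 + sqrt(38))/(1097 + a))
B(b) = -6
C = 72480 (C = -6*151*(-80) = -906*(-80) = 72480)
s(219, -652) + C = (19 + sqrt(38))/(1097 + 219) + 72480 = (19 + sqrt(38))/1316 + 72480 = (19/1316 + sqrt(38)/1316) + 72480 = 95383699/1316 + sqrt(38)/1316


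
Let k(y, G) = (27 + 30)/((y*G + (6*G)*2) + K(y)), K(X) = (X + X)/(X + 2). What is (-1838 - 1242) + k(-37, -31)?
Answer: -83770925/27199 ≈ -3079.9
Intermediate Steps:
K(X) = 2*X/(2 + X) (K(X) = (2*X)/(2 + X) = 2*X/(2 + X))
k(y, G) = 57/(12*G + G*y + 2*y/(2 + y)) (k(y, G) = (27 + 30)/((y*G + (6*G)*2) + 2*y/(2 + y)) = 57/((G*y + 12*G) + 2*y/(2 + y)) = 57/((12*G + G*y) + 2*y/(2 + y)) = 57/(12*G + G*y + 2*y/(2 + y)))
(-1838 - 1242) + k(-37, -31) = (-1838 - 1242) + 57*(2 - 37)/(2*(-37) - 31*(2 - 37)*(12 - 37)) = -3080 + 57*(-35)/(-74 - 31*(-35)*(-25)) = -3080 + 57*(-35)/(-74 - 27125) = -3080 + 57*(-35)/(-27199) = -3080 + 57*(-1/27199)*(-35) = -3080 + 1995/27199 = -83770925/27199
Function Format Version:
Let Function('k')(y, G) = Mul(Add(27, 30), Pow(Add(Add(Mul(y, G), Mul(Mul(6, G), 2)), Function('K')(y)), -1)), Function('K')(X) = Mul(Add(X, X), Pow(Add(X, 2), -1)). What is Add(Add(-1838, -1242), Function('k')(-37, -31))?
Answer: Rational(-83770925, 27199) ≈ -3079.9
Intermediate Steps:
Function('K')(X) = Mul(2, X, Pow(Add(2, X), -1)) (Function('K')(X) = Mul(Mul(2, X), Pow(Add(2, X), -1)) = Mul(2, X, Pow(Add(2, X), -1)))
Function('k')(y, G) = Mul(57, Pow(Add(Mul(12, G), Mul(G, y), Mul(2, y, Pow(Add(2, y), -1))), -1)) (Function('k')(y, G) = Mul(Add(27, 30), Pow(Add(Add(Mul(y, G), Mul(Mul(6, G), 2)), Mul(2, y, Pow(Add(2, y), -1))), -1)) = Mul(57, Pow(Add(Add(Mul(G, y), Mul(12, G)), Mul(2, y, Pow(Add(2, y), -1))), -1)) = Mul(57, Pow(Add(Add(Mul(12, G), Mul(G, y)), Mul(2, y, Pow(Add(2, y), -1))), -1)) = Mul(57, Pow(Add(Mul(12, G), Mul(G, y), Mul(2, y, Pow(Add(2, y), -1))), -1)))
Add(Add(-1838, -1242), Function('k')(-37, -31)) = Add(Add(-1838, -1242), Mul(57, Pow(Add(Mul(2, -37), Mul(-31, Add(2, -37), Add(12, -37))), -1), Add(2, -37))) = Add(-3080, Mul(57, Pow(Add(-74, Mul(-31, -35, -25)), -1), -35)) = Add(-3080, Mul(57, Pow(Add(-74, -27125), -1), -35)) = Add(-3080, Mul(57, Pow(-27199, -1), -35)) = Add(-3080, Mul(57, Rational(-1, 27199), -35)) = Add(-3080, Rational(1995, 27199)) = Rational(-83770925, 27199)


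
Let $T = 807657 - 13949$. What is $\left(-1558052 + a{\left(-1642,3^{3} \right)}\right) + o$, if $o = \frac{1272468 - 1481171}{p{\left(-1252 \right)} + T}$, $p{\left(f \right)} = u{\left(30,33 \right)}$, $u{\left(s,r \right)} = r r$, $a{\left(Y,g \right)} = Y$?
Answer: $- \frac{1239640320821}{794797} \approx -1.5597 \cdot 10^{6}$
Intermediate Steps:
$u{\left(s,r \right)} = r^{2}$
$p{\left(f \right)} = 1089$ ($p{\left(f \right)} = 33^{2} = 1089$)
$T = 793708$ ($T = 807657 - 13949 = 793708$)
$o = - \frac{208703}{794797}$ ($o = \frac{1272468 - 1481171}{1089 + 793708} = - \frac{208703}{794797} \approx -0.26259$)
$\left(-1558052 + a{\left(-1642,3^{3} \right)}\right) + o = \left(-1558052 - 1642\right) - \frac{208703}{794797} = -1559694 - \frac{208703}{794797} = - \frac{1239640320821}{794797}$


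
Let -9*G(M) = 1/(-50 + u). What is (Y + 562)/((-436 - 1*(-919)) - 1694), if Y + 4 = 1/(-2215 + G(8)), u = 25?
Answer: -278092467/603530914 ≈ -0.46078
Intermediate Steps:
G(M) = 1/225 (G(M) = -1/(9*(-50 + 25)) = -1/9/(-25) = -1/9*(-1/25) = 1/225)
Y = -1993721/498374 (Y = -4 + 1/(-2215 + 1/225) = -4 + 1/(-498374/225) = -4 - 225/498374 = -1993721/498374 ≈ -4.0005)
(Y + 562)/((-436 - 1*(-919)) - 1694) = (-1993721/498374 + 562)/((-436 - 1*(-919)) - 1694) = 278092467/(498374*((-436 + 919) - 1694)) = 278092467/(498374*(483 - 1694)) = (278092467/498374)/(-1211) = (278092467/498374)*(-1/1211) = -278092467/603530914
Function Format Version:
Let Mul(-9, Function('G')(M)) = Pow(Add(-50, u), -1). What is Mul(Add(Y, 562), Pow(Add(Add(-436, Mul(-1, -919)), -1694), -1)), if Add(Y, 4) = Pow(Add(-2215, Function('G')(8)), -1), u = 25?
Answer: Rational(-278092467, 603530914) ≈ -0.46078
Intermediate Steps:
Function('G')(M) = Rational(1, 225) (Function('G')(M) = Mul(Rational(-1, 9), Pow(Add(-50, 25), -1)) = Mul(Rational(-1, 9), Pow(-25, -1)) = Mul(Rational(-1, 9), Rational(-1, 25)) = Rational(1, 225))
Y = Rational(-1993721, 498374) (Y = Add(-4, Pow(Add(-2215, Rational(1, 225)), -1)) = Add(-4, Pow(Rational(-498374, 225), -1)) = Add(-4, Rational(-225, 498374)) = Rational(-1993721, 498374) ≈ -4.0005)
Mul(Add(Y, 562), Pow(Add(Add(-436, Mul(-1, -919)), -1694), -1)) = Mul(Add(Rational(-1993721, 498374), 562), Pow(Add(Add(-436, Mul(-1, -919)), -1694), -1)) = Mul(Rational(278092467, 498374), Pow(Add(Add(-436, 919), -1694), -1)) = Mul(Rational(278092467, 498374), Pow(Add(483, -1694), -1)) = Mul(Rational(278092467, 498374), Pow(-1211, -1)) = Mul(Rational(278092467, 498374), Rational(-1, 1211)) = Rational(-278092467, 603530914)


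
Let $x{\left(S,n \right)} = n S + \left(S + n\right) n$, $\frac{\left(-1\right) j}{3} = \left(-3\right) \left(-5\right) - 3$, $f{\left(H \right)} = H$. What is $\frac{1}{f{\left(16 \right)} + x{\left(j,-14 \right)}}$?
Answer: $\frac{1}{1220} \approx 0.00081967$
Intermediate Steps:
$j = -36$ ($j = - 3 \left(\left(-3\right) \left(-5\right) - 3\right) = - 3 \left(15 - 3\right) = \left(-3\right) 12 = -36$)
$x{\left(S,n \right)} = S n + n \left(S + n\right)$
$\frac{1}{f{\left(16 \right)} + x{\left(j,-14 \right)}} = \frac{1}{16 - 14 \left(-14 + 2 \left(-36\right)\right)} = \frac{1}{16 - 14 \left(-14 - 72\right)} = \frac{1}{16 - -1204} = \frac{1}{16 + 1204} = \frac{1}{1220}$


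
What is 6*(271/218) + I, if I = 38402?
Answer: 4186631/109 ≈ 38409.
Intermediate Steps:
6*(271/218) + I = 6*(271/218) + 38402 = 813/109 + 38402 = 4186631/109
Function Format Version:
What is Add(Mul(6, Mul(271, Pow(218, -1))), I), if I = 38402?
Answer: Rational(4186631, 109) ≈ 38409.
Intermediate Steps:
Add(Mul(6, Mul(271, Pow(218, -1))), I) = Add(Mul(6, Mul(271, Pow(218, -1))), 38402) = Add(Mul(6, Mul(271, Rational(1, 218))), 38402) = Add(Mul(6, Rational(271, 218)), 38402) = Add(Rational(813, 109), 38402) = Rational(4186631, 109)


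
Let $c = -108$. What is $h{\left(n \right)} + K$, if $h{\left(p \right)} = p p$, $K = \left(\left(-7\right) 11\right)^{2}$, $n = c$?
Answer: $17593$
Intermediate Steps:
$n = -108$
$K = 5929$ ($K = \left(-77\right)^{2} = 5929$)
$h{\left(p \right)} = p^{2}$
$h{\left(n \right)} + K = \left(-108\right)^{2} + 5929 = 11664 + 5929 = 17593$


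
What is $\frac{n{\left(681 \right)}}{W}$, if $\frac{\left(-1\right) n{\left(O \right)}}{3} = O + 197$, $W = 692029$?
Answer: $- \frac{2634}{692029} \approx -0.0038062$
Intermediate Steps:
$n{\left(O \right)} = -591 - 3 O$ ($n{\left(O \right)} = - 3 \left(O + 197\right) = - 3 \left(197 + O\right) = -591 - 3 O$)
$\frac{n{\left(681 \right)}}{W} = \frac{-591 - 2043}{692029} = \left(-591 - 2043\right) \frac{1}{692029} = \left(-2634\right) \frac{1}{692029} = - \frac{2634}{692029}$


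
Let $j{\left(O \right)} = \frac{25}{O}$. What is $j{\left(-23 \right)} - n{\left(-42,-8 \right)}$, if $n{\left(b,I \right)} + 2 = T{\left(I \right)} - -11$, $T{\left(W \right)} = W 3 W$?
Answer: $- \frac{4648}{23} \approx -202.09$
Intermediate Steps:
$T{\left(W \right)} = 3 W^{2}$ ($T{\left(W \right)} = 3 W W = 3 W^{2}$)
$n{\left(b,I \right)} = 9 + 3 I^{2}$ ($n{\left(b,I \right)} = -2 + \left(3 I^{2} - -11\right) = -2 + \left(3 I^{2} + 11\right) = -2 + \left(11 + 3 I^{2}\right) = 9 + 3 I^{2}$)
$j{\left(-23 \right)} - n{\left(-42,-8 \right)} = \frac{25}{-23} - \left(9 + 3 \left(-8\right)^{2}\right) = 25 \left(- \frac{1}{23}\right) - \left(9 + 3 \cdot 64\right) = - \frac{25}{23} - \left(9 + 192\right) = - \frac{25}{23} - 201 = - \frac{4648}{23}$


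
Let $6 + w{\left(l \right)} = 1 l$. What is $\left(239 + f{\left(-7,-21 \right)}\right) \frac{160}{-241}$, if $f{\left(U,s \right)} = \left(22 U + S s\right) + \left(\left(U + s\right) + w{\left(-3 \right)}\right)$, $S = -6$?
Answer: $- \frac{27840}{241} \approx -115.52$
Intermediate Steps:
$w{\left(l \right)} = -6 + l$ ($w{\left(l \right)} = -6 + 1 l = -6 + l$)
$f{\left(U,s \right)} = -9 - 5 s + 23 U$ ($f{\left(U,s \right)} = \left(22 U - 6 s\right) - \left(9 - U - s\right) = \left(- 6 s + 22 U\right) - \left(9 - U - s\right) = \left(- 6 s + 22 U\right) + \left(-9 + U + s\right) = -9 - 5 s + 23 U$)
$\left(239 + f{\left(-7,-21 \right)}\right) \frac{160}{-241} = \left(239 - 65\right) \frac{160}{-241} = \left(239 - 65\right) 160 \left(- \frac{1}{241}\right) = \left(239 - 65\right) \left(- \frac{160}{241}\right) = 174 \left(- \frac{160}{241}\right) = - \frac{27840}{241}$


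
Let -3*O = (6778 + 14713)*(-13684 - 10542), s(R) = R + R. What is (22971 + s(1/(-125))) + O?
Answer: 65088734869/375 ≈ 1.7357e+8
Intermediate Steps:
s(R) = 2*R
O = 520640966/3 (O = -(6778 + 14713)*(-13684 - 10542)/3 = -21491*(-24226)/3 = -⅓*(-520640966) = 520640966/3 ≈ 1.7355e+8)
(22971 + s(1/(-125))) + O = (22971 + 2/(-125)) + 520640966/3 = (22971 + 2*(-1/125)) + 520640966/3 = (22971 - 2/125) + 520640966/3 = 2871373/125 + 520640966/3 = 65088734869/375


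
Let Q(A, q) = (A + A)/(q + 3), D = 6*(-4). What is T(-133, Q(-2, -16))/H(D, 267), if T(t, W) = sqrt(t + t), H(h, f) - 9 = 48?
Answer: I*sqrt(266)/57 ≈ 0.28613*I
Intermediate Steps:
D = -24
H(h, f) = 57 (H(h, f) = 9 + 48 = 57)
Q(A, q) = 2*A/(3 + q) (Q(A, q) = (2*A)/(3 + q) = 2*A/(3 + q))
T(t, W) = sqrt(2)*sqrt(t) (T(t, W) = sqrt(2*t) = sqrt(2)*sqrt(t))
T(-133, Q(-2, -16))/H(D, 267) = (sqrt(2)*sqrt(-133))/57 = (sqrt(2)*(I*sqrt(133)))*(1/57) = (I*sqrt(266))*(1/57) = I*sqrt(266)/57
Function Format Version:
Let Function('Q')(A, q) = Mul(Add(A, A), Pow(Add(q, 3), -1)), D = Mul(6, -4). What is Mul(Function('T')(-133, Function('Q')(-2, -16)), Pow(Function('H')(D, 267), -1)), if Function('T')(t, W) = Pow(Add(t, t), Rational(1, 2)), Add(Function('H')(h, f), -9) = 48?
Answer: Mul(Rational(1, 57), I, Pow(266, Rational(1, 2))) ≈ Mul(0.28613, I)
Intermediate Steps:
D = -24
Function('H')(h, f) = 57 (Function('H')(h, f) = Add(9, 48) = 57)
Function('Q')(A, q) = Mul(2, A, Pow(Add(3, q), -1)) (Function('Q')(A, q) = Mul(Mul(2, A), Pow(Add(3, q), -1)) = Mul(2, A, Pow(Add(3, q), -1)))
Function('T')(t, W) = Mul(Pow(2, Rational(1, 2)), Pow(t, Rational(1, 2))) (Function('T')(t, W) = Pow(Mul(2, t), Rational(1, 2)) = Mul(Pow(2, Rational(1, 2)), Pow(t, Rational(1, 2))))
Mul(Function('T')(-133, Function('Q')(-2, -16)), Pow(Function('H')(D, 267), -1)) = Mul(Mul(Pow(2, Rational(1, 2)), Pow(-133, Rational(1, 2))), Pow(57, -1)) = Mul(Mul(Pow(2, Rational(1, 2)), Mul(I, Pow(133, Rational(1, 2)))), Rational(1, 57)) = Mul(Mul(I, Pow(266, Rational(1, 2))), Rational(1, 57)) = Mul(Rational(1, 57), I, Pow(266, Rational(1, 2)))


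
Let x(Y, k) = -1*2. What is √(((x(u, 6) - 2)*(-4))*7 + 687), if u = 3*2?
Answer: √799 ≈ 28.267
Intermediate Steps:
u = 6
x(Y, k) = -2
√(((x(u, 6) - 2)*(-4))*7 + 687) = √(((-2 - 2)*(-4))*7 + 687) = √(-4*(-4)*7 + 687) = √(16*7 + 687) = √(112 + 687) = √799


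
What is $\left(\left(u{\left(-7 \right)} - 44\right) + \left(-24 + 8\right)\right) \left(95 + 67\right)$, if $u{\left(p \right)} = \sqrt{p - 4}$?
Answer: $-9720 + 162 i \sqrt{11} \approx -9720.0 + 537.29 i$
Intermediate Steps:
$u{\left(p \right)} = \sqrt{-4 + p}$
$\left(\left(u{\left(-7 \right)} - 44\right) + \left(-24 + 8\right)\right) \left(95 + 67\right) = \left(\left(\sqrt{-4 - 7} - 44\right) + \left(-24 + 8\right)\right) \left(95 + 67\right) = \left(\left(\sqrt{-11} - 44\right) - 16\right) 162 = \left(\left(i \sqrt{11} - 44\right) - 16\right) 162 = \left(\left(-44 + i \sqrt{11}\right) - 16\right) 162 = \left(-60 + i \sqrt{11}\right) 162 = -9720 + 162 i \sqrt{11}$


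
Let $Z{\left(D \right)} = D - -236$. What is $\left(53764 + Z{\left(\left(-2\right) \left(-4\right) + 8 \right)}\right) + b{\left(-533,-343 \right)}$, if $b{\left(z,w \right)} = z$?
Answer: $53483$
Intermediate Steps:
$Z{\left(D \right)} = 236 + D$ ($Z{\left(D \right)} = D + 236 = 236 + D$)
$\left(53764 + Z{\left(\left(-2\right) \left(-4\right) + 8 \right)}\right) + b{\left(-533,-343 \right)} = \left(53764 + \left(236 + \left(\left(-2\right) \left(-4\right) + 8\right)\right)\right) - 533 = \left(53764 + \left(236 + \left(8 + 8\right)\right)\right) - 533 = \left(53764 + \left(236 + 16\right)\right) - 533 = \left(53764 + 252\right) - 533 = 54016 - 533 = 53483$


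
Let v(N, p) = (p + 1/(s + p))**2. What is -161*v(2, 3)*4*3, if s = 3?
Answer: -58121/3 ≈ -19374.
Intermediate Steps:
v(N, p) = (p + 1/(3 + p))**2
-161*v(2, 3)*4*3 = -161*(1 + 3**2 + 3*3)**2/(3 + 3)**2*4*3 = -161*(1 + 9 + 9)**2/6**2*12 = -161*(1/36)*19**2*12 = -161*(1/36)*361*12 = -58121*12/36 = -161*361/3 = -58121/3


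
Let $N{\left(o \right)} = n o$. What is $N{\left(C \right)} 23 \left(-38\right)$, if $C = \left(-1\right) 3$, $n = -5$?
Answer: $-13110$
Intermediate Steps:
$C = -3$
$N{\left(o \right)} = - 5 o$
$N{\left(C \right)} 23 \left(-38\right) = \left(-5\right) \left(-3\right) 23 \left(-38\right) = 15 \cdot 23 \left(-38\right) = 345 \left(-38\right) = -13110$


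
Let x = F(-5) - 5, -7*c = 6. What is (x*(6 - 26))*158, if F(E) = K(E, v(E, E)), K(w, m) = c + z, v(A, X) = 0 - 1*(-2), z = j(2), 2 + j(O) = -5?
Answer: 284400/7 ≈ 40629.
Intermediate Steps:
j(O) = -7 (j(O) = -2 - 5 = -7)
z = -7
v(A, X) = 2 (v(A, X) = 0 + 2 = 2)
c = -6/7 (c = -⅐*6 = -6/7 ≈ -0.85714)
K(w, m) = -55/7 (K(w, m) = -6/7 - 7 = -55/7)
F(E) = -55/7
x = -90/7 (x = -55/7 - 5 = -90/7 ≈ -12.857)
(x*(6 - 26))*158 = -90*(6 - 26)/7*158 = -90/7*(-20)*158 = (1800/7)*158 = 284400/7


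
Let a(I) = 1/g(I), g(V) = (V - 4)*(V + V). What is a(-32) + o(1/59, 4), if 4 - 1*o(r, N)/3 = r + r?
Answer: 1617467/135936 ≈ 11.899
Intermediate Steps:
g(V) = 2*V*(-4 + V) (g(V) = (-4 + V)*(2*V) = 2*V*(-4 + V))
o(r, N) = 12 - 6*r (o(r, N) = 12 - 3*(r + r) = 12 - 6*r)
a(I) = 1/(2*I*(-4 + I))
a(-32) + o(1/59, 4) = (½)/(-32*(-4 - 32)) + (12 - 6/59) = (½)*(-1/32)/(-36) + (12 - 6*1/59) = (½)*(-1/32)*(-1/36) + (12 - 6/59) = 1/2304 + 702/59 = 1617467/135936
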